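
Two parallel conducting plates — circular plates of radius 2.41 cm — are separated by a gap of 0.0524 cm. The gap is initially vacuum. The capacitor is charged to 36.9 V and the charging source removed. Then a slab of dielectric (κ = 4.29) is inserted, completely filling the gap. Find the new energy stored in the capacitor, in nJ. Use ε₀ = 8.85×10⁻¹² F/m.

A = π(2.41 cm)² = 1.82×10⁻³ m².
Initially C₁ = ε₀A/d = 8.85×10⁻¹² × 1.82×10⁻³ / 5.24×10⁻⁴ = 3.08×10⁻¹¹ F.
U₁ = 2.10×10⁻⁸ J.
Isolated ⇒ Q is held fixed. C₂ = 4.29 C₁ and U = Q²/(2C), so U₂/U₁ = C₁/C₂ = 0.233.
U₂ = 0.233 × 2.10×10⁻⁸ = 4.89×10⁻⁹ J.

U ≈ 4.89 nJ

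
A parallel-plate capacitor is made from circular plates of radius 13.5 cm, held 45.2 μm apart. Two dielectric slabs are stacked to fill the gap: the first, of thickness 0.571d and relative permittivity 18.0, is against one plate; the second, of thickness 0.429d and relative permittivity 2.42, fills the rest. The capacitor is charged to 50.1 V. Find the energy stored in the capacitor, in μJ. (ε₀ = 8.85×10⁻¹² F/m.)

A = π(13.5 cm)² = 5.73×10⁻² m².
Stacked slabs ⇒ two capacitors in series, each with the full plate area.
C₁ = κ₁ε₀A/d₁ = 18.0 × 8.85×10⁻¹² × 5.73×10⁻² / 2.58×10⁻⁵ = 3.53×10⁻⁷ F.
C₂ = κ₂ε₀A/d₂ = 2.42 × 8.85×10⁻¹² × 5.73×10⁻² / 1.94×10⁻⁵ = 6.32×10⁻⁸ F.
C = (1/C₁ + 1/C₂)⁻¹ = 5.36×10⁻⁸ F.
U = ½CV² = ½ × 5.36×10⁻⁸ × (50.1)² = 6.73×10⁻⁵ J.

U ≈ 67.3 μJ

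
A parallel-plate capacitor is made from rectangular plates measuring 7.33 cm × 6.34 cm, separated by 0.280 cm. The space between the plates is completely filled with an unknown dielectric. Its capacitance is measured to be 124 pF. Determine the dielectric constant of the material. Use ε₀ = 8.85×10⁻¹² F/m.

A = 7.33 × 6.34 cm² = 4.65×10⁻³ m².
κ = Cd/(ε₀A) = 1.24×10⁻¹⁰ × 2.80×10⁻³ / (8.85×10⁻¹² × 4.65×10⁻³) = 8.44.

8.44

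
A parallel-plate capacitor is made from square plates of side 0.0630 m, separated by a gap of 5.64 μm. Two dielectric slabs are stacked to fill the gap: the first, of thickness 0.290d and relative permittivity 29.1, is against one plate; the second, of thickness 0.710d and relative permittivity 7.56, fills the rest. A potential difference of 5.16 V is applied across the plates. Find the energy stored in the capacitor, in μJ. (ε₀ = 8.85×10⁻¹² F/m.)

A = (0.0630 m)² = 3.97×10⁻³ m².
Stacked slabs ⇒ two capacitors in series, each with the full plate area.
C₁ = κ₁ε₀A/d₁ = 29.1 × 8.85×10⁻¹² × 3.97×10⁻³ / 1.64×10⁻⁶ = 6.25×10⁻⁷ F.
C₂ = κ₂ε₀A/d₂ = 7.56 × 8.85×10⁻¹² × 3.97×10⁻³ / 4.00×10⁻⁶ = 6.63×10⁻⁸ F.
C = (1/C₁ + 1/C₂)⁻¹ = 6.00×10⁻⁸ F.
U = ½CV² = ½ × 6.00×10⁻⁸ × (5.16)² = 7.98×10⁻⁷ J.

U ≈ 0.798 μJ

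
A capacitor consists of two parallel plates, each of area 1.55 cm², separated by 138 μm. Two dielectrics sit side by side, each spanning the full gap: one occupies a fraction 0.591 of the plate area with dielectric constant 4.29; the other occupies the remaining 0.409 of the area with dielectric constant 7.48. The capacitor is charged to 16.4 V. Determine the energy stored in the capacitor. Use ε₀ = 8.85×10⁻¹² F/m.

U ≈ 7.48 nJ

A = 1.55 cm² = 1.55×10⁻⁴ m².
Side-by-side slabs ⇒ two capacitors in parallel, each spanning the full gap.
C₁ = κ₁ε₀A₁/d = 4.29 × 8.85×10⁻¹² × 9.16×10⁻⁵ / 1.38×10⁻⁴ = 2.52×10⁻¹¹ F.
C₂ = κ₂ε₀A₂/d = 7.48 × 8.85×10⁻¹² × 6.34×10⁻⁵ / 1.38×10⁻⁴ = 3.04×10⁻¹¹ F.
C = C₁ + C₂ = 5.56×10⁻¹¹ F.
U = ½CV² = ½ × 5.56×10⁻¹¹ × (16.4)² = 7.48×10⁻⁹ J.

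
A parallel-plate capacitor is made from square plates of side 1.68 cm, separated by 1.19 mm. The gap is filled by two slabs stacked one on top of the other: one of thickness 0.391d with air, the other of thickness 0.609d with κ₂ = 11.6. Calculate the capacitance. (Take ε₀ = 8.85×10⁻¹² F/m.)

A = (1.68 cm)² = 2.82×10⁻⁴ m².
Stacked slabs ⇒ two capacitors in series, each with the full plate area.
C₁ = κ₁ε₀A/d₁ = 1.00 × 8.85×10⁻¹² × 2.82×10⁻⁴ / 4.65×10⁻⁴ = 5.37×10⁻¹² F.
C₂ = κ₂ε₀A/d₂ = 11.6 × 8.85×10⁻¹² × 2.82×10⁻⁴ / 7.25×10⁻⁴ = 4.00×10⁻¹¹ F.
C = (1/C₁ + 1/C₂)⁻¹ = 4.73×10⁻¹² F.

C ≈ 4.73 pF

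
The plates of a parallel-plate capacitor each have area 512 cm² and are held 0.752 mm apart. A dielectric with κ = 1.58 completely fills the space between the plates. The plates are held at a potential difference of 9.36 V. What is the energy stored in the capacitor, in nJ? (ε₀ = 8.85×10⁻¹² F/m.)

U ≈ 41.7 nJ

A = 512 cm² = 5.12×10⁻² m².
C = κε₀A/d = 1.58 × 8.85×10⁻¹² × 5.12×10⁻² / 7.52×10⁻⁴ = 9.52×10⁻¹⁰ F.
U = ½CV² = ½ × 9.52×10⁻¹⁰ × (9.36)² = 4.17×10⁻⁸ J.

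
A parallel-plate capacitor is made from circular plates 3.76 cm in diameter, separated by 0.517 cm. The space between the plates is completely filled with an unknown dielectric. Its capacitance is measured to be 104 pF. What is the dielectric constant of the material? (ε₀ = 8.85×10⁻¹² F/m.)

54.7

A = π(3.76/2 cm)² = 1.11×10⁻³ m².
κ = Cd/(ε₀A) = 1.04×10⁻¹⁰ × 5.17×10⁻³ / (8.85×10⁻¹² × 1.11×10⁻³) = 54.7.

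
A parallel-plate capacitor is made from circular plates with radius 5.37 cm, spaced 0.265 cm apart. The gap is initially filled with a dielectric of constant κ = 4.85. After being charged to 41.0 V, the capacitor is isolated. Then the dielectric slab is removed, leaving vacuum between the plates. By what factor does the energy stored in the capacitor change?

Isolated ⇒ Q is held fixed.
C₂ = 0.206 C₁ and U = Q²/(2C), so U₂/U₁ = C₁/C₂ = 4.85.

4.85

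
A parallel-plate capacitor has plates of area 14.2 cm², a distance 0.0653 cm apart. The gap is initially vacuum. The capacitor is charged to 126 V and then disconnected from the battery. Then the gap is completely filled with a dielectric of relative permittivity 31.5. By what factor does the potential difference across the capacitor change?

Isolated ⇒ Q is held fixed.
C₂ = 31.5 C₁ and V = Q/C, so V₂/V₁ = C₁/C₂ = 0.0317.

V₂/V₁ ≈ 0.0317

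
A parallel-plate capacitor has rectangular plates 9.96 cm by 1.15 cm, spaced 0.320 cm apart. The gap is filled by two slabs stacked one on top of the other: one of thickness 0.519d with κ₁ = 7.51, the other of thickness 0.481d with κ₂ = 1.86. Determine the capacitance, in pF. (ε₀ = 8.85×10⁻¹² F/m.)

C ≈ 9.67 pF

A = 9.96 × 1.15 cm² = 1.15×10⁻³ m².
Stacked slabs ⇒ two capacitors in series, each with the full plate area.
C₁ = κ₁ε₀A/d₁ = 7.51 × 8.85×10⁻¹² × 1.15×10⁻³ / 1.66×10⁻³ = 4.58×10⁻¹¹ F.
C₂ = κ₂ε₀A/d₂ = 1.86 × 8.85×10⁻¹² × 1.15×10⁻³ / 1.54×10⁻³ = 1.22×10⁻¹¹ F.
C = (1/C₁ + 1/C₂)⁻¹ = 9.67×10⁻¹² F.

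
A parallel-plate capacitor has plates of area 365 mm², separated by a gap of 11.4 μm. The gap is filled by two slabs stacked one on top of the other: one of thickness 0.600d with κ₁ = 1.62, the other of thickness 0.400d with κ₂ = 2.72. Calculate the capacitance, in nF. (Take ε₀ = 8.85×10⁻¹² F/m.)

A = 365 mm² = 3.65×10⁻⁴ m².
Stacked slabs ⇒ two capacitors in series, each with the full plate area.
C₁ = κ₁ε₀A/d₁ = 1.62 × 8.85×10⁻¹² × 3.65×10⁻⁴ / 6.84×10⁻⁶ = 7.65×10⁻¹⁰ F.
C₂ = κ₂ε₀A/d₂ = 2.72 × 8.85×10⁻¹² × 3.65×10⁻⁴ / 4.56×10⁻⁶ = 1.93×10⁻⁹ F.
C = (1/C₁ + 1/C₂)⁻¹ = 5.48×10⁻¹⁰ F.

0.548 nF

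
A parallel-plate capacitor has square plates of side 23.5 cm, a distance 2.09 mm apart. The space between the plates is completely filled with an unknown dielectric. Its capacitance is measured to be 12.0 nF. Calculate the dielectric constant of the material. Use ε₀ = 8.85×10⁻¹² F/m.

51.3

A = (23.5 cm)² = 5.52×10⁻² m².
κ = Cd/(ε₀A) = 1.20×10⁻⁸ × 2.09×10⁻³ / (8.85×10⁻¹² × 5.52×10⁻²) = 51.3.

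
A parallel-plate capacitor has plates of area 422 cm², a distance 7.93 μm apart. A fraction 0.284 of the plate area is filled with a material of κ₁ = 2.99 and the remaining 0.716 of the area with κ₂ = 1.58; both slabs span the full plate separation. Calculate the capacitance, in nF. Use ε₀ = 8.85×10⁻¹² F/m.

C ≈ 93.3 nF

A = 422 cm² = 4.22×10⁻² m².
Side-by-side slabs ⇒ two capacitors in parallel, each spanning the full gap.
C₁ = κ₁ε₀A₁/d = 2.99 × 8.85×10⁻¹² × 1.20×10⁻² / 7.93×10⁻⁶ = 4.00×10⁻⁸ F.
C₂ = κ₂ε₀A₂/d = 1.58 × 8.85×10⁻¹² × 3.02×10⁻² / 7.93×10⁻⁶ = 5.33×10⁻⁸ F.
C = C₁ + C₂ = 9.33×10⁻⁸ F.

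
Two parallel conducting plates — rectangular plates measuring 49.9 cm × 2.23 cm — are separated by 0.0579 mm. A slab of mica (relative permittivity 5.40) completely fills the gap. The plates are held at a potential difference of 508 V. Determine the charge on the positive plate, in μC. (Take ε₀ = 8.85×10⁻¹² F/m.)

Q ≈ 4.67 μC

A = 49.9 × 2.23 cm² = 1.11×10⁻² m².
C = κε₀A/d = 5.40 × 8.85×10⁻¹² × 1.11×10⁻² / 5.79×10⁻⁵ = 9.18×10⁻⁹ F.
Q = CV = 9.18×10⁻⁹ × 508 = 4.67×10⁻⁶ C.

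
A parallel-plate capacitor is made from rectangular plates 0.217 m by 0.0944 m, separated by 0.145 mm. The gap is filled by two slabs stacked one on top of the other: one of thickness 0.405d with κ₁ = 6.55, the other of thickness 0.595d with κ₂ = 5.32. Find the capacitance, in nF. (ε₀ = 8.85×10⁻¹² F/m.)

C ≈ 7.20 nF

A = 0.217 × 0.0944 m² = 2.05×10⁻² m².
Stacked slabs ⇒ two capacitors in series, each with the full plate area.
C₁ = κ₁ε₀A/d₁ = 6.55 × 8.85×10⁻¹² × 2.05×10⁻² / 5.87×10⁻⁵ = 2.02×10⁻⁸ F.
C₂ = κ₂ε₀A/d₂ = 5.32 × 8.85×10⁻¹² × 2.05×10⁻² / 8.63×10⁻⁵ = 1.12×10⁻⁸ F.
C = (1/C₁ + 1/C₂)⁻¹ = 7.20×10⁻⁹ F.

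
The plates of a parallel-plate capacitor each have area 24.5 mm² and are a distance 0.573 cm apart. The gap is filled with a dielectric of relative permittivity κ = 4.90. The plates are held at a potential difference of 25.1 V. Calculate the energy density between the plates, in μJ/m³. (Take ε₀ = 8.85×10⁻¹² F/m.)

E = V/d = 25.1 / 5.73×10⁻³ = 4.38×10³ V/m.
u = ½κε₀E² = ½ × 4.90 × 8.85×10⁻¹² × (4.38×10³)² = 4.16×10⁻⁴ J/m³.

416 μJ/m³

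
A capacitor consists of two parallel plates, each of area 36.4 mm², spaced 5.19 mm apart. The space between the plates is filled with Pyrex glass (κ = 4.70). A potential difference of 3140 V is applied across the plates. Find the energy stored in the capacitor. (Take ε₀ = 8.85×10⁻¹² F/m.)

A = 36.4 mm² = 3.64×10⁻⁵ m².
C = κε₀A/d = 4.70 × 8.85×10⁻¹² × 3.64×10⁻⁵ / 5.19×10⁻³ = 2.92×10⁻¹³ F.
U = ½CV² = ½ × 2.92×10⁻¹³ × (3140)² = 1.44×10⁻⁶ J.

1.44 μJ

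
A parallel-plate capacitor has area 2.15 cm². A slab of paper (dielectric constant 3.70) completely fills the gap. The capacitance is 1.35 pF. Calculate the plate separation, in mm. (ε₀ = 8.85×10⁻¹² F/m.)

5.21 mm

A = 2.15 cm² = 2.15×10⁻⁴ m².
d = κε₀A/C = 3.70 × 8.85×10⁻¹² × 2.15×10⁻⁴ / 1.35×10⁻¹² = 5.21×10⁻³ m.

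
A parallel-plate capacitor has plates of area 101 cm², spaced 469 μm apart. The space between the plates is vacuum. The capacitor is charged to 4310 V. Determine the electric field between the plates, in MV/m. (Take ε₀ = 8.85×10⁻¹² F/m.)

E = V/d = 4310 / 4.69×10⁻⁴ = 9.19×10⁶ V/m.

E ≈ 9.19 MV/m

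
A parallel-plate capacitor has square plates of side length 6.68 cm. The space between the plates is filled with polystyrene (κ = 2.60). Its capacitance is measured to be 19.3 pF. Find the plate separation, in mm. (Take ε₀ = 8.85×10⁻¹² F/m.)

A = (6.68 cm)² = 4.46×10⁻³ m².
d = κε₀A/C = 2.60 × 8.85×10⁻¹² × 4.46×10⁻³ / 1.93×10⁻¹¹ = 5.32×10⁻³ m.

d ≈ 5.32 mm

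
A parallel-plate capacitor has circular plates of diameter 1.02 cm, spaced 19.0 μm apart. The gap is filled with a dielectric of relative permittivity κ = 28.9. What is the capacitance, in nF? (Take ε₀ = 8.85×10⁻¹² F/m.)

C ≈ 1.10 nF

A = π(1.02/2 cm)² = 8.17×10⁻⁵ m².
C = κε₀A/d = 28.9 × 8.85×10⁻¹² × 8.17×10⁻⁵ / 1.90×10⁻⁵ = 1.10×10⁻⁹ F.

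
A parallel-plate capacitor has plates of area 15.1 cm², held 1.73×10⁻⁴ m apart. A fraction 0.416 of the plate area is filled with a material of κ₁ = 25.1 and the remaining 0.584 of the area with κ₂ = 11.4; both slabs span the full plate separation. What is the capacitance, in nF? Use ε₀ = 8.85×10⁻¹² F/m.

C ≈ 1.32 nF

A = 15.1 cm² = 1.51×10⁻³ m².
Side-by-side slabs ⇒ two capacitors in parallel, each spanning the full gap.
C₁ = κ₁ε₀A₁/d = 25.1 × 8.85×10⁻¹² × 6.28×10⁻⁴ / 1.73×10⁻⁴ = 8.07×10⁻¹⁰ F.
C₂ = κ₂ε₀A₂/d = 11.4 × 8.85×10⁻¹² × 8.82×10⁻⁴ / 1.73×10⁻⁴ = 5.14×10⁻¹⁰ F.
C = C₁ + C₂ = 1.32×10⁻⁹ F.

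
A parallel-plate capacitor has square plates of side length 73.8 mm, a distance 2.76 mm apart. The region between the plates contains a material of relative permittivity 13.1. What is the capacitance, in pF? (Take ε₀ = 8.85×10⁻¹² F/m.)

229 pF

A = (73.8 mm)² = 5.45×10⁻³ m².
C = κε₀A/d = 13.1 × 8.85×10⁻¹² × 5.45×10⁻³ / 2.76×10⁻³ = 2.29×10⁻¹⁰ F.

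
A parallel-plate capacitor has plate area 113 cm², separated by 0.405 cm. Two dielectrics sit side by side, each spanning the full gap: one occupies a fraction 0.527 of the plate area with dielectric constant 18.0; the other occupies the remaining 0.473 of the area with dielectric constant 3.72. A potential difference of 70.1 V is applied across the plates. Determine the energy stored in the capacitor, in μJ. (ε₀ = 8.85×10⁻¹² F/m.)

A = 113 cm² = 1.13×10⁻² m².
Side-by-side slabs ⇒ two capacitors in parallel, each spanning the full gap.
C₁ = κ₁ε₀A₁/d = 18.0 × 8.85×10⁻¹² × 5.96×10⁻³ / 4.05×10⁻³ = 2.34×10⁻¹⁰ F.
C₂ = κ₂ε₀A₂/d = 3.72 × 8.85×10⁻¹² × 5.34×10⁻³ / 4.05×10⁻³ = 4.34×10⁻¹¹ F.
C = C₁ + C₂ = 2.78×10⁻¹⁰ F.
U = ½CV² = ½ × 2.78×10⁻¹⁰ × (70.1)² = 6.82×10⁻⁷ J.

U ≈ 0.682 μJ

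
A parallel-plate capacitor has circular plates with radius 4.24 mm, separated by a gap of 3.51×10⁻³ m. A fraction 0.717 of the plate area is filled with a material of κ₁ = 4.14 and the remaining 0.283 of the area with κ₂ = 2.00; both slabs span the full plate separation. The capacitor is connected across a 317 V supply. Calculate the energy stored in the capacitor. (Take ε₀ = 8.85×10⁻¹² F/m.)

25.3 nJ

A = π(4.24 mm)² = 5.65×10⁻⁵ m².
Side-by-side slabs ⇒ two capacitors in parallel, each spanning the full gap.
C₁ = κ₁ε₀A₁/d = 4.14 × 8.85×10⁻¹² × 4.05×10⁻⁵ / 3.51×10⁻³ = 4.23×10⁻¹³ F.
C₂ = κ₂ε₀A₂/d = 2.00 × 8.85×10⁻¹² × 1.60×10⁻⁵ / 3.51×10⁻³ = 8.06×10⁻¹⁴ F.
C = C₁ + C₂ = 5.03×10⁻¹³ F.
U = ½CV² = ½ × 5.03×10⁻¹³ × (317)² = 2.53×10⁻⁸ J.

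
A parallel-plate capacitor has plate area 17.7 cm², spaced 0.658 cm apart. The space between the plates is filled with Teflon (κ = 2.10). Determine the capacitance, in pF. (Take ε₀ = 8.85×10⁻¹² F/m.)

C ≈ 5.00 pF

A = 17.7 cm² = 1.77×10⁻³ m².
C = κε₀A/d = 2.10 × 8.85×10⁻¹² × 1.77×10⁻³ / 6.58×10⁻³ = 5.00×10⁻¹² F.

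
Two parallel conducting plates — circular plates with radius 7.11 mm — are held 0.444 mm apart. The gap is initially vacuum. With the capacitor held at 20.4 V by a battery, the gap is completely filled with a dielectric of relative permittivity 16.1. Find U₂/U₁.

U₂/U₁ ≈ 16.1

Battery connected ⇒ V is held fixed.
C₂ = 16.1 C₁ and U = ½CV², so U₂/U₁ = C₂/C₁ = 16.1.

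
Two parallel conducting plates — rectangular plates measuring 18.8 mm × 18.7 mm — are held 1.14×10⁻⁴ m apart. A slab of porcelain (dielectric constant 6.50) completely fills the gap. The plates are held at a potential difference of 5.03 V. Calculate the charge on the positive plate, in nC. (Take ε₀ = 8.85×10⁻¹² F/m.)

A = 18.8 × 18.7 mm² = 3.52×10⁻⁴ m².
C = κε₀A/d = 6.50 × 8.85×10⁻¹² × 3.52×10⁻⁴ / 1.14×10⁻⁴ = 1.77×10⁻¹⁰ F.
Q = CV = 1.77×10⁻¹⁰ × 5.03 = 8.92×10⁻¹⁰ C.

0.892 nC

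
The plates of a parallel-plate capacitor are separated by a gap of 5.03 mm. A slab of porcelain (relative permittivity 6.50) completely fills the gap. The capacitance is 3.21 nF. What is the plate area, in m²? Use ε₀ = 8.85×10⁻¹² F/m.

A = Cd/(κε₀) = 3.21×10⁻⁹ × 5.03×10⁻³ / (6.50 × 8.85×10⁻¹²) = 0.281 m².

A ≈ 0.281 m²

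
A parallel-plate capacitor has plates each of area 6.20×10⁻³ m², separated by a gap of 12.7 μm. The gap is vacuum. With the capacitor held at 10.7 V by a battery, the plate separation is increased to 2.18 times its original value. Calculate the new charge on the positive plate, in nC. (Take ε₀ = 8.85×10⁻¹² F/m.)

Q ≈ 21.2 nC

Initially C₁ = ε₀A/d = 8.85×10⁻¹² × 6.20×10⁻³ / 1.27×10⁻⁵ = 4.32×10⁻⁹ F.
Q₁ = 4.62×10⁻⁸ C.
Battery connected ⇒ V is held fixed. C₂ = 0.459 C₁ and Q = CV, so Q₂/Q₁ = C₂/C₁ = 0.459.
Q₂ = 0.459 × 4.62×10⁻⁸ = 2.12×10⁻⁸ C.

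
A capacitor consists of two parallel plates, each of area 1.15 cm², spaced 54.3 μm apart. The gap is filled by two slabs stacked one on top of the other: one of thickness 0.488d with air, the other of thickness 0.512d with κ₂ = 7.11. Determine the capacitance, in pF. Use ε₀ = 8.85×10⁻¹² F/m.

A = 1.15 cm² = 1.15×10⁻⁴ m².
Stacked slabs ⇒ two capacitors in series, each with the full plate area.
C₁ = κ₁ε₀A/d₁ = 1.00 × 8.85×10⁻¹² × 1.15×10⁻⁴ / 2.65×10⁻⁵ = 3.84×10⁻¹¹ F.
C₂ = κ₂ε₀A/d₂ = 7.11 × 8.85×10⁻¹² × 1.15×10⁻⁴ / 2.78×10⁻⁵ = 2.60×10⁻¹⁰ F.
C = (1/C₁ + 1/C₂)⁻¹ = 3.35×10⁻¹¹ F.

C ≈ 33.5 pF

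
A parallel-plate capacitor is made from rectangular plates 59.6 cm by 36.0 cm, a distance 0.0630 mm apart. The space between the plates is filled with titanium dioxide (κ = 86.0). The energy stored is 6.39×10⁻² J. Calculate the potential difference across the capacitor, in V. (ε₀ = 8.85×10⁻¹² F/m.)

V ≈ 222 V

A = 59.6 × 36.0 cm² = 0.215 m².
C = κε₀A/d = 86.0 × 8.85×10⁻¹² × 0.215 / 6.30×10⁻⁵ = 2.59×10⁻⁶ F.
V = √(2U/C) = √(2 × 6.39×10⁻² / 2.59×10⁻⁶) = 2.22×10² V.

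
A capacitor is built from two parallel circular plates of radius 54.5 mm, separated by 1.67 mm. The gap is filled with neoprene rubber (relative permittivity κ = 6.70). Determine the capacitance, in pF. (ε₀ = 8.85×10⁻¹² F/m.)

A = π(54.5 mm)² = 9.33×10⁻³ m².
C = κε₀A/d = 6.70 × 8.85×10⁻¹² × 9.33×10⁻³ / 1.67×10⁻³ = 3.31×10⁻¹⁰ F.

C ≈ 331 pF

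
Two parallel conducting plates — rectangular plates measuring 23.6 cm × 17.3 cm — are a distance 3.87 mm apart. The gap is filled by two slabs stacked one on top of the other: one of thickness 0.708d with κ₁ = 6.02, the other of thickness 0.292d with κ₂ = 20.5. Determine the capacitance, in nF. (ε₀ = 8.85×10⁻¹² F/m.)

A = 23.6 × 17.3 cm² = 4.08×10⁻² m².
Stacked slabs ⇒ two capacitors in series, each with the full plate area.
C₁ = κ₁ε₀A/d₁ = 6.02 × 8.85×10⁻¹² × 4.08×10⁻² / 2.74×10⁻³ = 7.94×10⁻¹⁰ F.
C₂ = κ₂ε₀A/d₂ = 20.5 × 8.85×10⁻¹² × 4.08×10⁻² / 1.13×10⁻³ = 6.55×10⁻⁹ F.
C = (1/C₁ + 1/C₂)⁻¹ = 7.08×10⁻¹⁰ F.

C ≈ 0.708 nF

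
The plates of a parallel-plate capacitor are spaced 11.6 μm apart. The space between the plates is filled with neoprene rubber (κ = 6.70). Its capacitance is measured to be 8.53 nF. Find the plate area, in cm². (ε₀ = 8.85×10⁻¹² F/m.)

A ≈ 16.7 cm²

A = Cd/(κε₀) = 8.53×10⁻⁹ × 1.16×10⁻⁵ / (6.70 × 8.85×10⁻¹²) = 1.67×10⁻³ m².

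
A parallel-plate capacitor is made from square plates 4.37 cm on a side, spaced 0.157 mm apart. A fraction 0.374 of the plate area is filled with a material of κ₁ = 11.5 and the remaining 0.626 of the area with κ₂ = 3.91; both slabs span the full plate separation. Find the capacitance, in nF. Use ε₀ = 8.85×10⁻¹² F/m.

C ≈ 0.726 nF

A = (4.37 cm)² = 1.91×10⁻³ m².
Side-by-side slabs ⇒ two capacitors in parallel, each spanning the full gap.
C₁ = κ₁ε₀A₁/d = 11.5 × 8.85×10⁻¹² × 7.14×10⁻⁴ / 1.57×10⁻⁴ = 4.63×10⁻¹⁰ F.
C₂ = κ₂ε₀A₂/d = 3.91 × 8.85×10⁻¹² × 1.20×10⁻³ / 1.57×10⁻⁴ = 2.63×10⁻¹⁰ F.
C = C₁ + C₂ = 7.26×10⁻¹⁰ F.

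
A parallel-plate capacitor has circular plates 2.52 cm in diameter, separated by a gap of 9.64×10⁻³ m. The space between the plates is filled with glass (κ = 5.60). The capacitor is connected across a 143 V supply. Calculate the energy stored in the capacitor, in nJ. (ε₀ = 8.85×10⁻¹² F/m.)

U ≈ 26.2 nJ

A = π(2.52/2 cm)² = 4.99×10⁻⁴ m².
C = κε₀A/d = 5.60 × 8.85×10⁻¹² × 4.99×10⁻⁴ / 9.64×10⁻³ = 2.56×10⁻¹² F.
U = ½CV² = ½ × 2.56×10⁻¹² × (143)² = 2.62×10⁻⁸ J.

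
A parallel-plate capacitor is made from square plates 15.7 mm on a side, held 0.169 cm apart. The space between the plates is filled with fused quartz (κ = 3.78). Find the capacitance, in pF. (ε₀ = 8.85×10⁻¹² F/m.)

A = (15.7 mm)² = 2.46×10⁻⁴ m².
C = κε₀A/d = 3.78 × 8.85×10⁻¹² × 2.46×10⁻⁴ / 1.69×10⁻³ = 4.88×10⁻¹² F.

C ≈ 4.88 pF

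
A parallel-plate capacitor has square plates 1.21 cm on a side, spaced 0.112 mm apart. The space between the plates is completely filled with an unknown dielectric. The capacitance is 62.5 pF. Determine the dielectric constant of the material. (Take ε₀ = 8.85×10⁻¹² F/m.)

A = (1.21 cm)² = 1.46×10⁻⁴ m².
κ = Cd/(ε₀A) = 6.25×10⁻¹¹ × 1.12×10⁻⁴ / (8.85×10⁻¹² × 1.46×10⁻⁴) = 5.40.

κ ≈ 5.40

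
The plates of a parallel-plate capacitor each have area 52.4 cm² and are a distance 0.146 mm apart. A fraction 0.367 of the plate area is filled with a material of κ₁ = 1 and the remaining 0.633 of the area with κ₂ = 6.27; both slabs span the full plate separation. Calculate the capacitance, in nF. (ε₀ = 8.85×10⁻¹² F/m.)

A = 52.4 cm² = 5.24×10⁻³ m².
Side-by-side slabs ⇒ two capacitors in parallel, each spanning the full gap.
C₁ = κ₁ε₀A₁/d = 1.00 × 8.85×10⁻¹² × 1.92×10⁻³ / 1.46×10⁻⁴ = 1.17×10⁻¹⁰ F.
C₂ = κ₂ε₀A₂/d = 6.27 × 8.85×10⁻¹² × 3.32×10⁻³ / 1.46×10⁻⁴ = 1.26×10⁻⁹ F.
C = C₁ + C₂ = 1.38×10⁻⁹ F.

C ≈ 1.38 nF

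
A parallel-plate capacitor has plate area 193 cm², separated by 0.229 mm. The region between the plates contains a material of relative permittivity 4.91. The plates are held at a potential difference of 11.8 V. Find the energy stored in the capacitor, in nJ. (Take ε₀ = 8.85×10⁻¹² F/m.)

255 nJ

A = 193 cm² = 1.93×10⁻² m².
C = κε₀A/d = 4.91 × 8.85×10⁻¹² × 1.93×10⁻² / 2.29×10⁻⁴ = 3.66×10⁻⁹ F.
U = ½CV² = ½ × 3.66×10⁻⁹ × (11.8)² = 2.55×10⁻⁷ J.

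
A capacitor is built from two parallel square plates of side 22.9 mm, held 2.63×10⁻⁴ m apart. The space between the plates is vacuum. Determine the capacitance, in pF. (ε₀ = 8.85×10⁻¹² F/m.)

C ≈ 17.6 pF

A = (22.9 mm)² = 5.24×10⁻⁴ m².
C = ε₀A/d = 8.85×10⁻¹² × 5.24×10⁻⁴ / 2.63×10⁻⁴ = 1.76×10⁻¹¹ F.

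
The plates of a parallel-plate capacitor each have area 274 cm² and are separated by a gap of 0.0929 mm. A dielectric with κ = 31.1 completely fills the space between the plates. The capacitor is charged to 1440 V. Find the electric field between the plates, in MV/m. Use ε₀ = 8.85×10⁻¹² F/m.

E ≈ 15.5 MV/m

E = V/d = 1440 / 9.29×10⁻⁵ = 1.55×10⁷ V/m.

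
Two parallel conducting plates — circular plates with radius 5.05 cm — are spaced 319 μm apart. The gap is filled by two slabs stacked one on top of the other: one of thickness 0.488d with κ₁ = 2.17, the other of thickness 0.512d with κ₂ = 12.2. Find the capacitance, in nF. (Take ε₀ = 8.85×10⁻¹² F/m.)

A = π(5.05 cm)² = 8.01×10⁻³ m².
Stacked slabs ⇒ two capacitors in series, each with the full plate area.
C₁ = κ₁ε₀A/d₁ = 2.17 × 8.85×10⁻¹² × 8.01×10⁻³ / 1.56×10⁻⁴ = 9.88×10⁻¹⁰ F.
C₂ = κ₂ε₀A/d₂ = 12.2 × 8.85×10⁻¹² × 8.01×10⁻³ / 1.63×10⁻⁴ = 5.30×10⁻⁹ F.
C = (1/C₁ + 1/C₂)⁻¹ = 8.33×10⁻¹⁰ F.

0.833 nF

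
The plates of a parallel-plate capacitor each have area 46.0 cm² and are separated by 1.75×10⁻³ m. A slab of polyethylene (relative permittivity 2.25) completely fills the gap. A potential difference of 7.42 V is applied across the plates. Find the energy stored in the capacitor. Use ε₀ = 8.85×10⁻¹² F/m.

U ≈ 1.44 nJ

A = 46.0 cm² = 4.60×10⁻³ m².
C = κε₀A/d = 2.25 × 8.85×10⁻¹² × 4.60×10⁻³ / 1.75×10⁻³ = 5.23×10⁻¹¹ F.
U = ½CV² = ½ × 5.23×10⁻¹¹ × (7.42)² = 1.44×10⁻⁹ J.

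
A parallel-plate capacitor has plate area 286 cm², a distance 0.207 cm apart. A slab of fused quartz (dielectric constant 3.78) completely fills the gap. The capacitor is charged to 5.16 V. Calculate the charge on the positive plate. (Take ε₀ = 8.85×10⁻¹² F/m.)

2.38 nC

A = 286 cm² = 2.86×10⁻² m².
C = κε₀A/d = 3.78 × 8.85×10⁻¹² × 2.86×10⁻² / 2.07×10⁻³ = 4.62×10⁻¹⁰ F.
Q = CV = 4.62×10⁻¹⁰ × 5.16 = 2.38×10⁻⁹ C.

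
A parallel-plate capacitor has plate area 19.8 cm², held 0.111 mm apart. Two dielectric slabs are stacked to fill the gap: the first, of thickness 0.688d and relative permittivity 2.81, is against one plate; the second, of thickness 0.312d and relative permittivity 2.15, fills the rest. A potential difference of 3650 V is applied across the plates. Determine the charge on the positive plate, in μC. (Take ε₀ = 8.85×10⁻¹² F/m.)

Q ≈ 1.48 μC

A = 19.8 cm² = 1.98×10⁻³ m².
Stacked slabs ⇒ two capacitors in series, each with the full plate area.
C₁ = κ₁ε₀A/d₁ = 2.81 × 8.85×10⁻¹² × 1.98×10⁻³ / 7.64×10⁻⁵ = 6.45×10⁻¹⁰ F.
C₂ = κ₂ε₀A/d₂ = 2.15 × 8.85×10⁻¹² × 1.98×10⁻³ / 3.46×10⁻⁵ = 1.09×10⁻⁹ F.
C = (1/C₁ + 1/C₂)⁻¹ = 4.05×10⁻¹⁰ F.
Q = CV = 4.05×10⁻¹⁰ × 3650 = 1.48×10⁻⁶ C.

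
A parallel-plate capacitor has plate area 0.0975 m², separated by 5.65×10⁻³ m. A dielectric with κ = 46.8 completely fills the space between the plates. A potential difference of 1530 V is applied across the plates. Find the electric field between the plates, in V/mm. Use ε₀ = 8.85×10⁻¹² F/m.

E = V/d = 1530 / 5.65×10⁻³ = 2.71×10⁵ V/m.

271 V/mm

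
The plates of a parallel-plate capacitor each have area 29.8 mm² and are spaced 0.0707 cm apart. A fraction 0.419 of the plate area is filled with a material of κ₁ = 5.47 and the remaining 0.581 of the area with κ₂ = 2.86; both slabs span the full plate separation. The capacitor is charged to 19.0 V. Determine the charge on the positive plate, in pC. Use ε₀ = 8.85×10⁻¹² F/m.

A = 29.8 mm² = 2.98×10⁻⁵ m².
Side-by-side slabs ⇒ two capacitors in parallel, each spanning the full gap.
C₁ = κ₁ε₀A₁/d = 5.47 × 8.85×10⁻¹² × 1.25×10⁻⁵ / 7.07×10⁻⁴ = 8.55×10⁻¹³ F.
C₂ = κ₂ε₀A₂/d = 2.86 × 8.85×10⁻¹² × 1.73×10⁻⁵ / 7.07×10⁻⁴ = 6.20×10⁻¹³ F.
C = C₁ + C₂ = 1.47×10⁻¹² F.
Q = CV = 1.47×10⁻¹² × 19.0 = 2.80×10⁻¹¹ C.

28.0 pC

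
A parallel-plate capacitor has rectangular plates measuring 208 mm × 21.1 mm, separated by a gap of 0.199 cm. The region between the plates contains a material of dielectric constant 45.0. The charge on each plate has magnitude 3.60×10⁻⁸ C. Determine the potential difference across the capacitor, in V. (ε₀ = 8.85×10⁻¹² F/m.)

V ≈ 41.0 V

A = 208 × 21.1 mm² = 4.39×10⁻³ m².
C = κε₀A/d = 45.0 × 8.85×10⁻¹² × 4.39×10⁻³ / 1.99×10⁻³ = 8.78×10⁻¹⁰ F.
V = Q/C = 3.60×10⁻⁸ / 8.78×10⁻¹⁰ = 41.0 V.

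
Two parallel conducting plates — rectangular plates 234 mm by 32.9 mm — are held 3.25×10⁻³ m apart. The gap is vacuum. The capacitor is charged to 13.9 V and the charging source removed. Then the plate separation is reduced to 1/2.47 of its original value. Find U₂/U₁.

U₂/U₁ ≈ 0.405

Isolated ⇒ Q is held fixed.
C₂ = 2.47 C₁ and U = Q²/(2C), so U₂/U₁ = C₁/C₂ = 0.405.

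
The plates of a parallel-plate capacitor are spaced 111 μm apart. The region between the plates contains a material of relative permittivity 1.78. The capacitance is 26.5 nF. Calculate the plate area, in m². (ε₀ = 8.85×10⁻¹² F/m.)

A = Cd/(κε₀) = 2.65×10⁻⁸ × 1.11×10⁻⁴ / (1.78 × 8.85×10⁻¹²) = 0.187 m².

0.187 m²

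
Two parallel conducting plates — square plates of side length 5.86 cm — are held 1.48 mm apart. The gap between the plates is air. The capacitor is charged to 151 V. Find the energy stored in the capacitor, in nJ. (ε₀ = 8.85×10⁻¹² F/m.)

A = (5.86 cm)² = 3.43×10⁻³ m².
C = ε₀A/d = 8.85×10⁻¹² × 3.43×10⁻³ / 1.48×10⁻³ = 2.05×10⁻¹¹ F.
U = ½CV² = ½ × 2.05×10⁻¹¹ × (151)² = 2.34×10⁻⁷ J.

234 nJ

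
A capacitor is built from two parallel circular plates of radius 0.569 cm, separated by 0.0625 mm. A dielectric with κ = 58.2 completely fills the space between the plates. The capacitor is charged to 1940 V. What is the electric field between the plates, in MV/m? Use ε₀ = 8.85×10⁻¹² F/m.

E = V/d = 1940 / 6.25×10⁻⁵ = 3.10×10⁷ V/m.

31.0 MV/m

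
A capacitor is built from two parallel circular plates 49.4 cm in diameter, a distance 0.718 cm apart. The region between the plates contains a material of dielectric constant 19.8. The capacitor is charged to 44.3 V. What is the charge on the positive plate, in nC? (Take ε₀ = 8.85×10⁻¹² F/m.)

Q ≈ 207 nC

A = π(49.4/2 cm)² = 0.192 m².
C = κε₀A/d = 19.8 × 8.85×10⁻¹² × 0.192 / 7.18×10⁻³ = 4.68×10⁻⁹ F.
Q = CV = 4.68×10⁻⁹ × 44.3 = 2.07×10⁻⁷ C.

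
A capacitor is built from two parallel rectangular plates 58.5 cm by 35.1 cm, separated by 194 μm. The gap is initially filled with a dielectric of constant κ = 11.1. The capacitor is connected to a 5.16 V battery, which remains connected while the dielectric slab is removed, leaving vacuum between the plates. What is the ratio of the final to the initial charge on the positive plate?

Battery connected ⇒ V is held fixed.
C₂ = 0.0901 C₁ and Q = CV, so Q₂/Q₁ = C₂/C₁ = 0.0901.

0.0901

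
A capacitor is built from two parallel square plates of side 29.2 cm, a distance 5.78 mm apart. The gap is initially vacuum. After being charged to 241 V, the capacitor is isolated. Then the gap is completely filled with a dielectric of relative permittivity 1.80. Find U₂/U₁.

U₂/U₁ ≈ 0.556

Isolated ⇒ Q is held fixed.
C₂ = 1.80 C₁ and U = Q²/(2C), so U₂/U₁ = C₁/C₂ = 0.556.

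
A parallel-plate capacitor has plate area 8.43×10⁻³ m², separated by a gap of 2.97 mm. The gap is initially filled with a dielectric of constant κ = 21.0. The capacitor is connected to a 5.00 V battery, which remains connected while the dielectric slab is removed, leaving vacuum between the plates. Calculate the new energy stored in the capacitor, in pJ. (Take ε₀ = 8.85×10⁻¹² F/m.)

U ≈ 314 pJ

Initially C₁ = κε₀A/d = 21.0 × 8.85×10⁻¹² × 8.43×10⁻³ / 2.97×10⁻³ = 5.28×10⁻¹⁰ F.
U₁ = 6.59×10⁻⁹ J.
Battery connected ⇒ V is held fixed. C₂ = 0.0476 C₁ and U = ½CV², so U₂/U₁ = C₂/C₁ = 0.0476.
U₂ = 0.0476 × 6.59×10⁻⁹ = 3.14×10⁻¹⁰ J.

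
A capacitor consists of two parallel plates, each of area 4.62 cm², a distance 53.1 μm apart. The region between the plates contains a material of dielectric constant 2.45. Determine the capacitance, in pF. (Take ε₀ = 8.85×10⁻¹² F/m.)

C ≈ 189 pF

A = 4.62 cm² = 4.62×10⁻⁴ m².
C = κε₀A/d = 2.45 × 8.85×10⁻¹² × 4.62×10⁻⁴ / 5.31×10⁻⁵ = 1.89×10⁻¹⁰ F.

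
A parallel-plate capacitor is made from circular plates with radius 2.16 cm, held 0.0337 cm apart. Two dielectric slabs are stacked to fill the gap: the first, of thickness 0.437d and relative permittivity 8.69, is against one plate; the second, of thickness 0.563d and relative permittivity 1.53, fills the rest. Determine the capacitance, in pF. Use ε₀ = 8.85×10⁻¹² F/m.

A = π(2.16 cm)² = 1.47×10⁻³ m².
Stacked slabs ⇒ two capacitors in series, each with the full plate area.
C₁ = κ₁ε₀A/d₁ = 8.69 × 8.85×10⁻¹² × 1.47×10⁻³ / 1.47×10⁻⁴ = 7.65×10⁻¹⁰ F.
C₂ = κ₂ε₀A/d₂ = 1.53 × 8.85×10⁻¹² × 1.47×10⁻³ / 1.90×10⁻⁴ = 1.05×10⁻¹⁰ F.
C = (1/C₁ + 1/C₂)⁻¹ = 9.20×10⁻¹¹ F.

C ≈ 92.0 pF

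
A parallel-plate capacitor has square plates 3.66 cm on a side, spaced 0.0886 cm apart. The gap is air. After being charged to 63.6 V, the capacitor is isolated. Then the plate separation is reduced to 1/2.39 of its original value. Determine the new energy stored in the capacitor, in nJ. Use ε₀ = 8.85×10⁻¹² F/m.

A = (3.66 cm)² = 1.34×10⁻³ m².
Initially C₁ = ε₀A/d = 8.85×10⁻¹² × 1.34×10⁻³ / 8.86×10⁻⁴ = 1.34×10⁻¹¹ F.
U₁ = 2.71×10⁻⁸ J.
Isolated ⇒ Q is held fixed. C₂ = 2.39 C₁ and U = Q²/(2C), so U₂/U₁ = C₁/C₂ = 0.418.
U₂ = 0.418 × 2.71×10⁻⁸ = 1.13×10⁻⁸ J.

11.3 nJ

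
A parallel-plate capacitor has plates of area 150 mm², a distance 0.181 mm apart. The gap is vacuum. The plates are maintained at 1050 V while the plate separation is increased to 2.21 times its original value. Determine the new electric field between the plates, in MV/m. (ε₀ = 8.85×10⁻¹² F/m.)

A = 150 mm² = 1.50×10⁻⁴ m².
Initially C₁ = ε₀A/d = 8.85×10⁻¹² × 1.50×10⁻⁴ / 1.81×10⁻⁴ = 7.33×10⁻¹² F.
E₁ = 5.80×10⁶ V/m.
Battery connected ⇒ V is held fixed. E = V/d, so E₂/E₁ = d₁/d₂ = 0.452.
E₂ = 0.452 × 5.80×10⁶ = 2.62×10⁶ V/m.

E ≈ 2.62 MV/m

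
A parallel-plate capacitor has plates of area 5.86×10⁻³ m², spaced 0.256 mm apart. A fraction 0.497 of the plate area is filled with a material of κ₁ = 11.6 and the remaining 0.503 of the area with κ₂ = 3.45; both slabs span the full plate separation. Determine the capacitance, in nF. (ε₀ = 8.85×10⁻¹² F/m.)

C ≈ 1.52 nF

Side-by-side slabs ⇒ two capacitors in parallel, each spanning the full gap.
C₁ = κ₁ε₀A₁/d = 11.6 × 8.85×10⁻¹² × 2.91×10⁻³ / 2.56×10⁻⁴ = 1.17×10⁻⁹ F.
C₂ = κ₂ε₀A₂/d = 3.45 × 8.85×10⁻¹² × 2.95×10⁻³ / 2.56×10⁻⁴ = 3.52×10⁻¹⁰ F.
C = C₁ + C₂ = 1.52×10⁻⁹ F.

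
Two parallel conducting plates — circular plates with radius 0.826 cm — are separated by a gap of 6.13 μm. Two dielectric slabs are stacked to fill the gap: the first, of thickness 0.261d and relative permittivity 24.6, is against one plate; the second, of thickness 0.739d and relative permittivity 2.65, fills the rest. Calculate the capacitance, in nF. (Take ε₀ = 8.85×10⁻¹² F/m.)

1.07 nF

A = π(0.826 cm)² = 2.14×10⁻⁴ m².
Stacked slabs ⇒ two capacitors in series, each with the full plate area.
C₁ = κ₁ε₀A/d₁ = 24.6 × 8.85×10⁻¹² × 2.14×10⁻⁴ / 1.60×10⁻⁶ = 2.92×10⁻⁸ F.
C₂ = κ₂ε₀A/d₂ = 2.65 × 8.85×10⁻¹² × 2.14×10⁻⁴ / 4.53×10⁻⁶ = 1.11×10⁻⁹ F.
C = (1/C₁ + 1/C₂)⁻¹ = 1.07×10⁻⁹ F.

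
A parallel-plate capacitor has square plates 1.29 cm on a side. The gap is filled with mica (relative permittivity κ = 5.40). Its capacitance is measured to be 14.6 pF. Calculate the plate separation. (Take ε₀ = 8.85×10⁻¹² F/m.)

d ≈ 0.545 mm

A = (1.29 cm)² = 1.66×10⁻⁴ m².
d = κε₀A/C = 5.40 × 8.85×10⁻¹² × 1.66×10⁻⁴ / 1.46×10⁻¹¹ = 5.45×10⁻⁴ m.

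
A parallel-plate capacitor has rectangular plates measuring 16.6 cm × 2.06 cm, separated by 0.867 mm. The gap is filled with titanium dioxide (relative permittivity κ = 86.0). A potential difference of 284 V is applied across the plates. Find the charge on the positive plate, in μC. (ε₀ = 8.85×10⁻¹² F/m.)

0.853 μC

A = 16.6 × 2.06 cm² = 3.42×10⁻³ m².
C = κε₀A/d = 86.0 × 8.85×10⁻¹² × 3.42×10⁻³ / 8.67×10⁻⁴ = 3.00×10⁻⁹ F.
Q = CV = 3.00×10⁻⁹ × 284 = 8.53×10⁻⁷ C.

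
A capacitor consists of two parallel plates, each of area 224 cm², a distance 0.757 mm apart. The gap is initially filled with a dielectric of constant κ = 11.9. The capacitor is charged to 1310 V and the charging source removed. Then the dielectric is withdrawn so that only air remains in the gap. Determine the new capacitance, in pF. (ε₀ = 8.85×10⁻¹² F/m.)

A = 224 cm² = 2.24×10⁻² m².
Initially C₁ = κε₀A/d = 11.9 × 8.85×10⁻¹² × 2.24×10⁻² / 7.57×10⁻⁴ = 3.12×10⁻⁹ F.
C = κε₀A/d scales with κ, so C₂/C₁ = 1/κ = 1/11.9 = 0.0840.
C₂ = 0.0840 × 3.12×10⁻⁹ = 2.62×10⁻¹⁰ F.

262 pF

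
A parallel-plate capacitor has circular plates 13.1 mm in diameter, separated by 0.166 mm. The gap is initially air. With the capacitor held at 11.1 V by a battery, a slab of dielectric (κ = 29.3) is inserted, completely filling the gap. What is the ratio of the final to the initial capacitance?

C = κε₀A/d scales with κ, so C₂/C₁ = κ = 29.3.

29.3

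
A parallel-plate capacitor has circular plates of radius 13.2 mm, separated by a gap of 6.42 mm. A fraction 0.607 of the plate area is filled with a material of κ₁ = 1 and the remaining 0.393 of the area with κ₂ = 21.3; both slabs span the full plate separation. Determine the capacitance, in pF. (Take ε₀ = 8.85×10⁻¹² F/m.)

A = π(13.2 mm)² = 5.47×10⁻⁴ m².
Side-by-side slabs ⇒ two capacitors in parallel, each spanning the full gap.
C₁ = κ₁ε₀A₁/d = 1.00 × 8.85×10⁻¹² × 3.32×10⁻⁴ / 6.42×10⁻³ = 4.58×10⁻¹³ F.
C₂ = κ₂ε₀A₂/d = 21.3 × 8.85×10⁻¹² × 2.15×10⁻⁴ / 6.42×10⁻³ = 6.32×10⁻¹² F.
C = C₁ + C₂ = 6.77×10⁻¹² F.

C ≈ 6.77 pF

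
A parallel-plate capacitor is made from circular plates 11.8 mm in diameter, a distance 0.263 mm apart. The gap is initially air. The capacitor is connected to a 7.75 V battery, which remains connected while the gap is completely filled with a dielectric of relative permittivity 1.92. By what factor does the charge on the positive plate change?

1.92

Battery connected ⇒ V is held fixed.
C₂ = 1.92 C₁ and Q = CV, so Q₂/Q₁ = C₂/C₁ = 1.92.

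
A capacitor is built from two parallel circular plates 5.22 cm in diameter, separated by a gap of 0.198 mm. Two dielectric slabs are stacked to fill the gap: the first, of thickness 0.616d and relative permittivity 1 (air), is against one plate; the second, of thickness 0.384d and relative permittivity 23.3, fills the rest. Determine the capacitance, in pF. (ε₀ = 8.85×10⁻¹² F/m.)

C ≈ 151 pF

A = π(5.22/2 cm)² = 2.14×10⁻³ m².
Stacked slabs ⇒ two capacitors in series, each with the full plate area.
C₁ = κ₁ε₀A/d₁ = 1.00 × 8.85×10⁻¹² × 2.14×10⁻³ / 1.22×10⁻⁴ = 1.55×10⁻¹⁰ F.
C₂ = κ₂ε₀A/d₂ = 23.3 × 8.85×10⁻¹² × 2.14×10⁻³ / 7.60×10⁻⁵ = 5.80×10⁻⁹ F.
C = (1/C₁ + 1/C₂)⁻¹ = 1.51×10⁻¹⁰ F.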